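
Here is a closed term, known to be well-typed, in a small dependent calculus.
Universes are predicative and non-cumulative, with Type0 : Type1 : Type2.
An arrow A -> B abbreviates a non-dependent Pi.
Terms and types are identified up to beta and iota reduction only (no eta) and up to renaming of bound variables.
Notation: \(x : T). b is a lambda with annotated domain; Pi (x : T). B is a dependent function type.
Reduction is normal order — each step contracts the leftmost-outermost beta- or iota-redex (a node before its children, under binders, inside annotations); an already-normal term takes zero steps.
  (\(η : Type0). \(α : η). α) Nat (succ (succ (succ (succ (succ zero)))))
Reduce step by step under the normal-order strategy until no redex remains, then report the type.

reduction (normal order):
  (\(η : Type0). \(α : η). α) Nat (succ (succ (succ (succ (succ zero)))))
  ~> (\(η : Nat). η) (succ (succ (succ (succ (succ zero)))))
  ~> succ (succ (succ (succ (succ zero))))
type:
  Nat


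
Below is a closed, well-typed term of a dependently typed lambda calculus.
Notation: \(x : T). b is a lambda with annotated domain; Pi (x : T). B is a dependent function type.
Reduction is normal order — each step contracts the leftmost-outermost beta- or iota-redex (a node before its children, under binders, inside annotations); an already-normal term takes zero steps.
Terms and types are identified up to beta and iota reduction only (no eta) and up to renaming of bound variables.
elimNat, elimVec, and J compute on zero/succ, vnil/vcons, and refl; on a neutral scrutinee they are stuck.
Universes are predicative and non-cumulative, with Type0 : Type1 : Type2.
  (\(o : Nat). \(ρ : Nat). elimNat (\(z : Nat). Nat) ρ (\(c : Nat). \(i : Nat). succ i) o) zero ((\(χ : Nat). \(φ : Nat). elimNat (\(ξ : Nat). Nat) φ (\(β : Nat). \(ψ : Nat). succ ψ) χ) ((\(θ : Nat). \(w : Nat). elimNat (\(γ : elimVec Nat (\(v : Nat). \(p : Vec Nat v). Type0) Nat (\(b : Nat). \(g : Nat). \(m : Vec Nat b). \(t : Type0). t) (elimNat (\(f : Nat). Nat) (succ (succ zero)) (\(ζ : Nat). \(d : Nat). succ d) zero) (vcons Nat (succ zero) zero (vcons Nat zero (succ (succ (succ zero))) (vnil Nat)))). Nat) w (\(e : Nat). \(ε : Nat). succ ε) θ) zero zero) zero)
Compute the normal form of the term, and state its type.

reduced normal form:
  zero
inferred type:
  Nat


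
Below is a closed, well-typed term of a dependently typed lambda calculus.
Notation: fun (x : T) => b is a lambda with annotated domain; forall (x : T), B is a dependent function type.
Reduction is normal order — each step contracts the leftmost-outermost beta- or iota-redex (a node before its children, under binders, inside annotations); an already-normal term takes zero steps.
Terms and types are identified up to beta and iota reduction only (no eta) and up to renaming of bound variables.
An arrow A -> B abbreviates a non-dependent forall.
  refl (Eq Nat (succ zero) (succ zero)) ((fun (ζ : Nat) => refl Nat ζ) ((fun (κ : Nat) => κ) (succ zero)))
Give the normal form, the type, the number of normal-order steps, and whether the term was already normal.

reduced normal form:
  refl (Eq Nat (succ zero) (succ zero)) (refl Nat (succ zero))
the term's type:
  Eq (Eq Nat (succ zero) (succ zero)) (refl Nat (succ zero)) (refl Nat (succ zero))
normal-order step count: 2
already normal: no
first contracted redex: a beta-redex


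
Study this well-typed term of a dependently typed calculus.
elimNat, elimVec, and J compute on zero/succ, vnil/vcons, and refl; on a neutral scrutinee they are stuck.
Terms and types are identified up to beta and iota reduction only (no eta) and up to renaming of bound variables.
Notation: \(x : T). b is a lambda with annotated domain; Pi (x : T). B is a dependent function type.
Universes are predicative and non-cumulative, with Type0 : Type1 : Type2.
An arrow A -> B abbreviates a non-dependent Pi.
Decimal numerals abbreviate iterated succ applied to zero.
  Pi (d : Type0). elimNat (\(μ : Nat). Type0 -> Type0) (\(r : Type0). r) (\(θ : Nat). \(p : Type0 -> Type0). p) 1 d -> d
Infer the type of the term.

type:
  Type1


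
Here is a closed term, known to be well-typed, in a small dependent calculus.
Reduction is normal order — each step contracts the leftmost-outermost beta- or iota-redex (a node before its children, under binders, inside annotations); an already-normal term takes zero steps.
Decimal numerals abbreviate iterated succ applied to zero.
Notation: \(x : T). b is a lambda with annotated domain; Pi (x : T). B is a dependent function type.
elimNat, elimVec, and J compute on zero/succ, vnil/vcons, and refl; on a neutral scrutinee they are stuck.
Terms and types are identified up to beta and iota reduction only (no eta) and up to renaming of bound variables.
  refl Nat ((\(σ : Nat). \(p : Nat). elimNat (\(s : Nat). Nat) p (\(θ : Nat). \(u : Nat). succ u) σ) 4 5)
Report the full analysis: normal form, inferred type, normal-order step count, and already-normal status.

resulting normal form:
  refl Nat 9
the term's type:
  Eq Nat 9 9
normal-order step count: 15
already normal: no
first redex: a beta-redex


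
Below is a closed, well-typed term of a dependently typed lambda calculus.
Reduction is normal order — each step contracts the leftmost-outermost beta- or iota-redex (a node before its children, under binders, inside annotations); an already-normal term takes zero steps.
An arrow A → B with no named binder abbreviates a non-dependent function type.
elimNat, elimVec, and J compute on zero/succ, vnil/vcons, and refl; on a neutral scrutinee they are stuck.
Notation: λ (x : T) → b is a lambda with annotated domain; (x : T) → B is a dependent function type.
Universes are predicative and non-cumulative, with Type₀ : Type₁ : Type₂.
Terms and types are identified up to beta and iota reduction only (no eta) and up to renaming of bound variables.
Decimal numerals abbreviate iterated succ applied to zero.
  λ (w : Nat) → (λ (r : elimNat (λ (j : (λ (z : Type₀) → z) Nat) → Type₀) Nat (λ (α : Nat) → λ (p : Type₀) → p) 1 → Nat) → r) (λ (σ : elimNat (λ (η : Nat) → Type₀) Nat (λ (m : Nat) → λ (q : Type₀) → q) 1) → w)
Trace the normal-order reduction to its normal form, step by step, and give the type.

reduction (normal order):
  λ (w : Nat) → (λ (r : elimNat (λ (j : (λ (z : Type₀) → z) Nat) → Type₀) Nat (λ (α : Nat) → λ (p : Type₀) → p) 1 → Nat) → r) (λ (σ : elimNat (λ (η : Nat) → Type₀) Nat (λ (m : Nat) → λ (q : Type₀) → q) 1) → w)
  ~> λ (w : Nat) → λ (r : elimNat (λ (j : Nat) → Type₀) Nat (λ (z : Nat) → λ (α : Type₀) → α) 1) → w
  ~> λ (w : Nat) → λ (r : (λ (j : Nat) → λ (z : Type₀) → z) 0 (elimNat (λ (α : Nat) → Type₀) Nat (λ (p : Nat) → λ (σ : Type₀) → σ) 0)) → w
  ~> λ (w : Nat) → λ (r : (λ (j : Type₀) → j) (elimNat (λ (z : Nat) → Type₀) Nat (λ (α : Nat) → λ (p : Type₀) → p) 0)) → w
  ~> λ (w : Nat) → λ (r : elimNat (λ (j : Nat) → Type₀) Nat (λ (z : Nat) → λ (α : Type₀) → α) 0) → w
  ~> λ (w : Nat) → λ (r : Nat) → w
inferred type:
  Nat → Nat → Nat


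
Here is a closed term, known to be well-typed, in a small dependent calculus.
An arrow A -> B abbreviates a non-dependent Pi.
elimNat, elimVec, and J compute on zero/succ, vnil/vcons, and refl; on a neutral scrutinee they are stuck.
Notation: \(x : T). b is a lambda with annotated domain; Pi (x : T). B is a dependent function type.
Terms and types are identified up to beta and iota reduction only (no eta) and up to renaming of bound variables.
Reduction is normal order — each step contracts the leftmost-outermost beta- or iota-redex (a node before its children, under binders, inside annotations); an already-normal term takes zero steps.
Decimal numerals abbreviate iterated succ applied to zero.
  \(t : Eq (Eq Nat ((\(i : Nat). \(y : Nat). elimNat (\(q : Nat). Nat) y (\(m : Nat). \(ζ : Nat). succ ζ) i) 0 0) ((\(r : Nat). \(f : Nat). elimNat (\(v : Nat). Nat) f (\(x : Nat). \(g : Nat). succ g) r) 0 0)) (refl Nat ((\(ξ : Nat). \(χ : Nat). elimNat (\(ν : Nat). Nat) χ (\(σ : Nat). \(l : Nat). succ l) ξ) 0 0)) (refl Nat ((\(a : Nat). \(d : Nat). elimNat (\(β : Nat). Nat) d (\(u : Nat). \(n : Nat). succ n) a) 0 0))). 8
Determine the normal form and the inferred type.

reduced normal form:
  \(t : Eq (Eq Nat 0 0) (refl Nat 0) (refl Nat 0)). 8
inferred type:
  Eq (Eq Nat 0 0) (refl Nat 0) (refl Nat 0) -> Nat


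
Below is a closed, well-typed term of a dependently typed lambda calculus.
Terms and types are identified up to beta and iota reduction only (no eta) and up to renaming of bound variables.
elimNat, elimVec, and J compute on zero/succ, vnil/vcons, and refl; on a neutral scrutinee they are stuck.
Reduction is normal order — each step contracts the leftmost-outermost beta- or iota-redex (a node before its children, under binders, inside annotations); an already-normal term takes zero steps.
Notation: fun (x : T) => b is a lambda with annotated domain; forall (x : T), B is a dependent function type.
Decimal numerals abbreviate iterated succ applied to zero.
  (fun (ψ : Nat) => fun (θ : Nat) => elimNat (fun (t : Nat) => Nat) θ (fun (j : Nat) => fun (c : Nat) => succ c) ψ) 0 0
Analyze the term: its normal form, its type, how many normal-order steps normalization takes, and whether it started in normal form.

normal form:
  0
inferred type:
  Nat
steps to reach normal form (normal order): 3
started in normal form: no
first redex: a beta-redex


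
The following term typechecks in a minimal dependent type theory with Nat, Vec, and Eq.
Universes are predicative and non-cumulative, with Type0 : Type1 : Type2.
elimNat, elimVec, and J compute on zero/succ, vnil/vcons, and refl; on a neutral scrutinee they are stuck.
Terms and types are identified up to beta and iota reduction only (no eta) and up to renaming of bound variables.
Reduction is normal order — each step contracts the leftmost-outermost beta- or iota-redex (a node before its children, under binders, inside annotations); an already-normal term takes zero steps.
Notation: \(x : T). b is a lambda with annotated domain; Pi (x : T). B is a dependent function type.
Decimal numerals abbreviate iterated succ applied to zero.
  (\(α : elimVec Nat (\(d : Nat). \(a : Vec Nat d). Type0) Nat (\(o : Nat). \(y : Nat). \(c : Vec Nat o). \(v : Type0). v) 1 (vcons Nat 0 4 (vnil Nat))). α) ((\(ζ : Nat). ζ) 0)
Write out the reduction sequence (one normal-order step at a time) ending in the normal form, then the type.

normal-order reduction:
  (\(α : elimVec Nat (\(d : Nat). \(a : Vec Nat d). Type0) Nat (\(o : Nat). \(y : Nat). \(c : Vec Nat o). \(v : Type0). v) 1 (vcons Nat 0 4 (vnil Nat))). α) ((\(ζ : Nat). ζ) 0)
  ~> (\(α : Nat). α) 0
  ~> 0
type:
  Nat


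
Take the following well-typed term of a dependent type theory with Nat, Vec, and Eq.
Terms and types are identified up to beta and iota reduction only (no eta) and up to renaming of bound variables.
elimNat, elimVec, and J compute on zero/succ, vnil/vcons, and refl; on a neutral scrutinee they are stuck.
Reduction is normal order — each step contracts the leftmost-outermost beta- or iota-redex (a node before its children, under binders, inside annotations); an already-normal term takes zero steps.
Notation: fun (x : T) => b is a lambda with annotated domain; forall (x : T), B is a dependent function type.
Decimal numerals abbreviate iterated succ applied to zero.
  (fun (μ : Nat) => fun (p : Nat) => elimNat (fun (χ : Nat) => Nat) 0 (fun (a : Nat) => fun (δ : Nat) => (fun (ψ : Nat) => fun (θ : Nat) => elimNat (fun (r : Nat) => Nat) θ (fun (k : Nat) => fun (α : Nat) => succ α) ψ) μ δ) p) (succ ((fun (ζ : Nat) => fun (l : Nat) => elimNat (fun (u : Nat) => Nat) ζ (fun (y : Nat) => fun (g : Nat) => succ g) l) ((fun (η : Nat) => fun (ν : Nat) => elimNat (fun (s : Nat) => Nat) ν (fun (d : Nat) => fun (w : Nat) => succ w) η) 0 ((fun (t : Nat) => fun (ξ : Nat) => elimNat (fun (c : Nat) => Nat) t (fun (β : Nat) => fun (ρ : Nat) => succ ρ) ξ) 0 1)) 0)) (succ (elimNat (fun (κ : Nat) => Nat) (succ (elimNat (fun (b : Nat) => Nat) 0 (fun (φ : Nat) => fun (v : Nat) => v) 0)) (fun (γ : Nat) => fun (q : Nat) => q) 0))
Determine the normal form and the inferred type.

resulting normal form:
  4
inferred type:
  Nat


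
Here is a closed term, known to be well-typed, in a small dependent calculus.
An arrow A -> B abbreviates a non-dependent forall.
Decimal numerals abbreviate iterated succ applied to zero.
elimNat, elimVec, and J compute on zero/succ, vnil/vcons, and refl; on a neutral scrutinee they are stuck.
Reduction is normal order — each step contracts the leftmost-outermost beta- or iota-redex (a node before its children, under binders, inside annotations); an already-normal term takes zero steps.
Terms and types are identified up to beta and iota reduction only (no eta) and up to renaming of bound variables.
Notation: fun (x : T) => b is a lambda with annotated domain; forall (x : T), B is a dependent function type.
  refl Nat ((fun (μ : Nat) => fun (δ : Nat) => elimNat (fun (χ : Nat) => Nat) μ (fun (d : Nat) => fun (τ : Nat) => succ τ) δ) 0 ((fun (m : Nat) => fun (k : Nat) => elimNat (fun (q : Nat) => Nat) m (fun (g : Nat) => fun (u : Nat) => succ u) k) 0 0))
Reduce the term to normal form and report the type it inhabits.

normal form:
  refl Nat 0
type:
  Eq Nat 0 0
observation: reduction starts at a beta-redex, and 6 normal-order steps reach the normal form.


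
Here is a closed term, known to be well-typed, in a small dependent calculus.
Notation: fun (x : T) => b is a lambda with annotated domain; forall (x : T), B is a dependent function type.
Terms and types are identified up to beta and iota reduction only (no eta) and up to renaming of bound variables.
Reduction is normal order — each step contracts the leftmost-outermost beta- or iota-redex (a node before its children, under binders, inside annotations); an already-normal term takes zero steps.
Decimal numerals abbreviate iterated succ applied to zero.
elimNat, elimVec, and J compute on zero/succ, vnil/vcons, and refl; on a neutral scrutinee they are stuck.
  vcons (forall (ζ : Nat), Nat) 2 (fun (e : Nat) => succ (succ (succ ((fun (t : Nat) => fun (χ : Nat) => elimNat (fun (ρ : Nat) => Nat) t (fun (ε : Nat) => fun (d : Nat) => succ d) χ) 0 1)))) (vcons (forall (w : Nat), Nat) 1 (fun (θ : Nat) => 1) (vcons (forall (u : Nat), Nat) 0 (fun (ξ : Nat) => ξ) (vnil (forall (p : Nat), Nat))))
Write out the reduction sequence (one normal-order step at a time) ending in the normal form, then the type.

normal-order reduction:
  vcons (forall (ζ : Nat), Nat) 2 (fun (e : Nat) => succ (succ (succ ((fun (t : Nat) => fun (χ : Nat) => elimNat (fun (ρ : Nat) => Nat) t (fun (ε : Nat) => fun (d : Nat) => succ d) χ) 0 1)))) (vcons (forall (w : Nat), Nat) 1 (fun (θ : Nat) => 1) (vcons (forall (u : Nat), Nat) 0 (fun (ξ : Nat) => ξ) (vnil (forall (p : Nat), Nat))))
  ~> vcons (forall (ζ : Nat), Nat) 2 (fun (e : Nat) => succ (succ (succ ((fun (t : Nat) => elimNat (fun (χ : Nat) => Nat) 0 (fun (ρ : Nat) => fun (ε : Nat) => succ ε) t) 1)))) (vcons (forall (d : Nat), Nat) 1 (fun (w : Nat) => 1) (vcons (forall (θ : Nat), Nat) 0 (fun (u : Nat) => u) (vnil (forall (ξ : Nat), Nat))))
  ~> vcons (forall (ζ : Nat), Nat) 2 (fun (e : Nat) => succ (succ (succ (elimNat (fun (t : Nat) => Nat) 0 (fun (χ : Nat) => fun (ρ : Nat) => succ ρ) 1)))) (vcons (forall (ε : Nat), Nat) 1 (fun (d : Nat) => 1) (vcons (forall (w : Nat), Nat) 0 (fun (θ : Nat) => θ) (vnil (forall (u : Nat), Nat))))
  ~> vcons (forall (ζ : Nat), Nat) 2 (fun (e : Nat) => succ (succ (succ ((fun (t : Nat) => fun (χ : Nat) => succ χ) 0 (elimNat (fun (ρ : Nat) => Nat) 0 (fun (ε : Nat) => fun (d : Nat) => succ d) 0))))) (vcons (forall (w : Nat), Nat) 1 (fun (θ : Nat) => 1) (vcons (forall (u : Nat), Nat) 0 (fun (ξ : Nat) => ξ) (vnil (forall (p : Nat), Nat))))
  ~> vcons (forall (ζ : Nat), Nat) 2 (fun (e : Nat) => succ (succ (succ ((fun (t : Nat) => succ t) (elimNat (fun (χ : Nat) => Nat) 0 (fun (ρ : Nat) => fun (ε : Nat) => succ ε) 0))))) (vcons (forall (d : Nat), Nat) 1 (fun (w : Nat) => 1) (vcons (forall (θ : Nat), Nat) 0 (fun (u : Nat) => u) (vnil (forall (ξ : Nat), Nat))))
  ~> vcons (forall (ζ : Nat), Nat) 2 (fun (e : Nat) => succ (succ (succ (succ (elimNat (fun (t : Nat) => Nat) 0 (fun (χ : Nat) => fun (ρ : Nat) => succ ρ) 0))))) (vcons (forall (ε : Nat), Nat) 1 (fun (d : Nat) => 1) (vcons (forall (w : Nat), Nat) 0 (fun (θ : Nat) => θ) (vnil (forall (u : Nat), Nat))))
  ~> vcons (forall (ζ : Nat), Nat) 2 (fun (e : Nat) => 4) (vcons (forall (t : Nat), Nat) 1 (fun (χ : Nat) => 1) (vcons (forall (ρ : Nat), Nat) 0 (fun (ε : Nat) => ε) (vnil (forall (d : Nat), Nat))))
inferred type:
  Vec (forall (ζ : Nat), Nat) 3


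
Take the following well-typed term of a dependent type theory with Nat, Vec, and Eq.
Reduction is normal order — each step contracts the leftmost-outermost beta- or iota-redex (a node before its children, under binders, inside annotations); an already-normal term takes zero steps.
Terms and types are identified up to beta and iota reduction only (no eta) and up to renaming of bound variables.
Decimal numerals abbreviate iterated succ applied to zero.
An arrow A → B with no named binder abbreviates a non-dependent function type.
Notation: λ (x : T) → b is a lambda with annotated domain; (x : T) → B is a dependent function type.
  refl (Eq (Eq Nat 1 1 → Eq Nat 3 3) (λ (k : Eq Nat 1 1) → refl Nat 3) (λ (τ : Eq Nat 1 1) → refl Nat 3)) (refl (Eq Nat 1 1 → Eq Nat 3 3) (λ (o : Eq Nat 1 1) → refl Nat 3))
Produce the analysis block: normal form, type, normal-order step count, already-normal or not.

resulting normal form:
  refl (Eq (Eq Nat 1 1 → Eq Nat 3 3) (λ (k : Eq Nat 1 1) → refl Nat 3) (λ (τ : Eq Nat 1 1) → refl Nat 3)) (refl (Eq Nat 1 1 → Eq Nat 3 3) (λ (o : Eq Nat 1 1) → refl Nat 3))
inferred type:
  Eq (Eq (Eq Nat 1 1 → Eq Nat 3 3) (λ (k : Eq Nat 1 1) → refl Nat 3) (λ (τ : Eq Nat 1 1) → refl Nat 3)) (refl (Eq Nat 1 1 → Eq Nat 3 3) (λ (o : Eq Nat 1 1) → refl Nat 3)) (refl (Eq Nat 1 1 → Eq Nat 3 3) (λ (s : Eq Nat 1 1) → refl Nat 3))
reduction steps (normal order): 0
term was already normal: yes


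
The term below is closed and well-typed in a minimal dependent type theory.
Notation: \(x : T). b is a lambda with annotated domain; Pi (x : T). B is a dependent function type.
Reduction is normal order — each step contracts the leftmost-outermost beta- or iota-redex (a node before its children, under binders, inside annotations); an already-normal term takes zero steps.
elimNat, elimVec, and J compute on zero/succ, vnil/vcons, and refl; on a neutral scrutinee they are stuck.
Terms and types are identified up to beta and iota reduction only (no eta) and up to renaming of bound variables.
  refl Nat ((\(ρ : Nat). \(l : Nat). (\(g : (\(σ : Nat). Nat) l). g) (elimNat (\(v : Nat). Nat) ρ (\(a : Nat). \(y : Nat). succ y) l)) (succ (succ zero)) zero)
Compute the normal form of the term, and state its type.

resulting normal form:
  refl Nat (succ (succ zero))
the term's type:
  Eq Nat (succ (succ zero)) (succ (succ zero))


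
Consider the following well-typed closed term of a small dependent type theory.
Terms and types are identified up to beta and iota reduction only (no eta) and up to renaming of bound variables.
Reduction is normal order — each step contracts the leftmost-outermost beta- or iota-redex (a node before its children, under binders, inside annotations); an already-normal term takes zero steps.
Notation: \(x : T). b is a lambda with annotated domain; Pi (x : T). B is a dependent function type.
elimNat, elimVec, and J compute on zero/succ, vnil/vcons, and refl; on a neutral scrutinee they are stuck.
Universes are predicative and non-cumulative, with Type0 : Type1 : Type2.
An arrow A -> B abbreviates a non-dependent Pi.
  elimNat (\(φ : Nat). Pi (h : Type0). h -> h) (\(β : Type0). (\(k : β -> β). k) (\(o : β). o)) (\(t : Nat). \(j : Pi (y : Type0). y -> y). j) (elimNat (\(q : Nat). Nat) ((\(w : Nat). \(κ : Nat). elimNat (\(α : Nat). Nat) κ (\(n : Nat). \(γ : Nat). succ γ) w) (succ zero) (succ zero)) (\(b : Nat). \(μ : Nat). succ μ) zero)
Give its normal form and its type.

normal form:
  \(φ : Type0). \(h : φ). h
inferred type:
  Pi (φ : Type0). φ -> φ


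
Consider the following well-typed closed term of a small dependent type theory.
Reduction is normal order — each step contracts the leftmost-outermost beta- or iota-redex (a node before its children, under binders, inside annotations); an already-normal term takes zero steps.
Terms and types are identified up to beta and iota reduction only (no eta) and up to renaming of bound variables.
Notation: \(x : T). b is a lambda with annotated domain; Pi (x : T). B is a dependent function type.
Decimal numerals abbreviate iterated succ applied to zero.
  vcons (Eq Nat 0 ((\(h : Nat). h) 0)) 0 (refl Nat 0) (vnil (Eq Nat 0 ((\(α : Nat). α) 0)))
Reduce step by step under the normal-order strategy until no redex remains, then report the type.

normal-order reduction:
  vcons (Eq Nat 0 ((\(h : Nat). h) 0)) 0 (refl Nat 0) (vnil (Eq Nat 0 ((\(α : Nat). α) 0)))
  ~> vcons (Eq Nat 0 0) 0 (refl Nat 0) (vnil (Eq Nat 0 ((\(h : Nat). h) 0)))
  ~> vcons (Eq Nat 0 0) 0 (refl Nat 0) (vnil (Eq Nat 0 0))
type:
  Vec (Eq Nat 0 0) 1


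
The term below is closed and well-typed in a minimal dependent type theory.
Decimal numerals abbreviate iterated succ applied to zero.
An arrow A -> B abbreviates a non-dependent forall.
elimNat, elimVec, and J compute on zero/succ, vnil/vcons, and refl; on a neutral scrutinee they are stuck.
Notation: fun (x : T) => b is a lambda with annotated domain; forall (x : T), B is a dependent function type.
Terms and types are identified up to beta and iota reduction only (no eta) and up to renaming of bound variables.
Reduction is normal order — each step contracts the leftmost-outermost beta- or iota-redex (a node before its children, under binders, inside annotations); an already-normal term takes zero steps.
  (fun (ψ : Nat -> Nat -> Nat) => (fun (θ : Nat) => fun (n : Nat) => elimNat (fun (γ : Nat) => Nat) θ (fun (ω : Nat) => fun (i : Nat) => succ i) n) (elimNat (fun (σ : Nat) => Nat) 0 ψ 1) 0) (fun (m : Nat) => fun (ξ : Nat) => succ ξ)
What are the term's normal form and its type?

normal form:
  1
inferred type:
  Nat


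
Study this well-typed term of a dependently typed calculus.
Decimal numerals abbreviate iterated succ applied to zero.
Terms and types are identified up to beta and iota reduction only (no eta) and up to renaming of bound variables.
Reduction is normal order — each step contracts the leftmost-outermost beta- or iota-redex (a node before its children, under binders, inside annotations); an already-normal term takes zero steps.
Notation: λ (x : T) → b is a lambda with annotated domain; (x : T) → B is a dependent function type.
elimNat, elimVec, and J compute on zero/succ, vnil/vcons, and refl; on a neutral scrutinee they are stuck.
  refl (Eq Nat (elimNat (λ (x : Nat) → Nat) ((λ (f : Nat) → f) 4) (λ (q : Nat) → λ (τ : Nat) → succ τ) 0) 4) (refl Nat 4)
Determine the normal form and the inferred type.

reduced normal form:
  refl (Eq Nat 4 4) (refl Nat 4)
the term's type:
  Eq (Eq Nat 4 4) (refl Nat 4) (refl Nat 4)


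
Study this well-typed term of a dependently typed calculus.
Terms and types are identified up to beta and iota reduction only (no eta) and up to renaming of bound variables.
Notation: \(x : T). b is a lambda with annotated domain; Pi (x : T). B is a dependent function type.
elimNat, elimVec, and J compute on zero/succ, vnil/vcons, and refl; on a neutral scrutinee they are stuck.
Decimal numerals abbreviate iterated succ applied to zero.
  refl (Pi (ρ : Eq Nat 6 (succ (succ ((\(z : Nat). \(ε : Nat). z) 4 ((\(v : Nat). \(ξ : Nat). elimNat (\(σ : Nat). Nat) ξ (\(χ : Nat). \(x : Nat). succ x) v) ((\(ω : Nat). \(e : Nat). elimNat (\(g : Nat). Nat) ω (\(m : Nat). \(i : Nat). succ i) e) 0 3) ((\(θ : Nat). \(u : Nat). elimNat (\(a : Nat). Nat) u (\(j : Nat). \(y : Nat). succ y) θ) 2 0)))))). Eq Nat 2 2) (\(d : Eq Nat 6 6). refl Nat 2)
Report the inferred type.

inferred type:
  Eq (Pi (ρ : Eq Nat 6 6). Eq Nat 2 2) (\(z : Eq Nat 6 6). refl Nat 2) (\(ε : Eq Nat 6 6). refl Nat 2)


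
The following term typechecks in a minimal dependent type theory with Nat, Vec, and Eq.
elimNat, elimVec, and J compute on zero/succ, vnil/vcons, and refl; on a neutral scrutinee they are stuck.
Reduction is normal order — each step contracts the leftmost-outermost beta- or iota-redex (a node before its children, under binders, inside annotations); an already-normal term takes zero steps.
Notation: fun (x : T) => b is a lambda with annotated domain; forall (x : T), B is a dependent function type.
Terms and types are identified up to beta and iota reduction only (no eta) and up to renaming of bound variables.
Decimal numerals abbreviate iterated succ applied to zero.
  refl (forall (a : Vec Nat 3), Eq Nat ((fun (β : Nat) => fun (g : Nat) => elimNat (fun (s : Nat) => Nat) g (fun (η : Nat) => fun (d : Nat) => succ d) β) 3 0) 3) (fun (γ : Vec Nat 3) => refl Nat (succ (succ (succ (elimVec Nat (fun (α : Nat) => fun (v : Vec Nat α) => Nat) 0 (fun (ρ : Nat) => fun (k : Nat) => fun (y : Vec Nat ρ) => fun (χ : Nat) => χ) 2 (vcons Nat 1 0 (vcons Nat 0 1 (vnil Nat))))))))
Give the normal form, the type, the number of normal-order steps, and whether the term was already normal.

normal form:
  refl (forall (a : Vec Nat 3), Eq Nat 3 3) (fun (β : Vec Nat 3) => refl Nat 3)
type:
  Eq (forall (a : Vec Nat 3), Eq Nat 3 3) (fun (β : Vec Nat 3) => refl Nat 3) (fun (g : Vec Nat 3) => refl Nat 3)
reduction steps (normal order): 23
term was already normal: no
first redex: a beta-redex


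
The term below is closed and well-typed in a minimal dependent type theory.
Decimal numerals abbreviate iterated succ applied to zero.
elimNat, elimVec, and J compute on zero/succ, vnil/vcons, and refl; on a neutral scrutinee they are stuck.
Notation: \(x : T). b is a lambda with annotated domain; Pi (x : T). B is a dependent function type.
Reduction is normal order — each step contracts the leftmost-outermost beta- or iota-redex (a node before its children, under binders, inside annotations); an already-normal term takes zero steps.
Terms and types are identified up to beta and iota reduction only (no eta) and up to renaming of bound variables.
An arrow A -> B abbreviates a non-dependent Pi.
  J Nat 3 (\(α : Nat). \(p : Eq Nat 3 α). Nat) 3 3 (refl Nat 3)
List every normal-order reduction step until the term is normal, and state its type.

normal-order reduction:
  J Nat 3 (\(α : Nat). \(p : Eq Nat 3 α). Nat) 3 3 (refl Nat 3)
  ~> 3
the term's type:
  Nat


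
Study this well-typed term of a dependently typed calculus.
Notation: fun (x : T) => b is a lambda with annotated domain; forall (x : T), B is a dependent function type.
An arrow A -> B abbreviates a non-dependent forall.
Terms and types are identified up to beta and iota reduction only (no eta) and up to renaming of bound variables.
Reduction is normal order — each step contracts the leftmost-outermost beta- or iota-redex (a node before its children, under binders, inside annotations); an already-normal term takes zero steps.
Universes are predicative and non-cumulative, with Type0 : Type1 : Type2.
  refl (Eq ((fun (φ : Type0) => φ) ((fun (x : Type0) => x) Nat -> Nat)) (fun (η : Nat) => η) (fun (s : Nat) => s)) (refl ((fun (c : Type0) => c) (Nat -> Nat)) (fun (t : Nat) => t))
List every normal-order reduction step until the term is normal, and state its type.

normal-order reduction:
  refl (Eq ((fun (φ : Type0) => φ) ((fun (x : Type0) => x) Nat -> Nat)) (fun (η : Nat) => η) (fun (s : Nat) => s)) (refl ((fun (c : Type0) => c) (Nat -> Nat)) (fun (t : Nat) => t))
  ~> refl (Eq ((fun (φ : Type0) => φ) Nat -> Nat) (fun (x : Nat) => x) (fun (η : Nat) => η)) (refl ((fun (s : Type0) => s) (Nat -> Nat)) (fun (c : Nat) => c))
  ~> refl (Eq (Nat -> Nat) (fun (φ : Nat) => φ) (fun (x : Nat) => x)) (refl ((fun (η : Type0) => η) (Nat -> Nat)) (fun (s : Nat) => s))
  ~> refl (Eq (Nat -> Nat) (fun (φ : Nat) => φ) (fun (x : Nat) => x)) (refl (Nat -> Nat) (fun (η : Nat) => η))
inferred type:
  Eq (Eq (Nat -> Nat) (fun (φ : Nat) => φ) (fun (x : Nat) => x)) (refl (Nat -> Nat) (fun (η : Nat) => η)) (refl (Nat -> Nat) (fun (s : Nat) => s))


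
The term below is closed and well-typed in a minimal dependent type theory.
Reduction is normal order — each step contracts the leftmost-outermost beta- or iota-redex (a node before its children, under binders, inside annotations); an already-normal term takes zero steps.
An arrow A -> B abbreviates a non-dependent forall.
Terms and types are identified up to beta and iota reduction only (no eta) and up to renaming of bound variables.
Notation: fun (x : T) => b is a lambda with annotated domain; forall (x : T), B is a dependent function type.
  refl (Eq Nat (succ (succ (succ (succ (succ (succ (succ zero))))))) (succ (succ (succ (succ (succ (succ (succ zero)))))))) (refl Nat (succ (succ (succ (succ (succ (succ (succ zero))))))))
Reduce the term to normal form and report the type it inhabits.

reduced normal form:
  refl (Eq Nat (succ (succ (succ (succ (succ (succ (succ zero))))))) (succ (succ (succ (succ (succ (succ (succ zero)))))))) (refl Nat (succ (succ (succ (succ (succ (succ (succ zero))))))))
inferred type:
  Eq (Eq Nat (succ (succ (succ (succ (succ (succ (succ zero))))))) (succ (succ (succ (succ (succ (succ (succ zero)))))))) (refl Nat (succ (succ (succ (succ (succ (succ (succ zero)))))))) (refl Nat (succ (succ (succ (succ (succ (succ (succ zero))))))))


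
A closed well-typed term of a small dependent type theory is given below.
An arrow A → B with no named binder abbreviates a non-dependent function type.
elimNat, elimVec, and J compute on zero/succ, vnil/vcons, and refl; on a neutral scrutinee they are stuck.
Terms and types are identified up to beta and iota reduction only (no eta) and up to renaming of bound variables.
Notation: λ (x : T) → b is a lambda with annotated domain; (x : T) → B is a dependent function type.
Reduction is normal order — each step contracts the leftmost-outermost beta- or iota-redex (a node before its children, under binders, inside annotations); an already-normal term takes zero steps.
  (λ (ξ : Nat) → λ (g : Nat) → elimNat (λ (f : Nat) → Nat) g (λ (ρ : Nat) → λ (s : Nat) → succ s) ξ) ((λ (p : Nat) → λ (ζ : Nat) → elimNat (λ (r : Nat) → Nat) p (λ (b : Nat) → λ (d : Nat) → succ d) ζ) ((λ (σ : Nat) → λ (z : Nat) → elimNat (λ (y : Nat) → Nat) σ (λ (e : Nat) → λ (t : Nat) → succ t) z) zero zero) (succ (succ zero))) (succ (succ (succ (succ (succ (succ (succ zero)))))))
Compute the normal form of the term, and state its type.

normal form:
  succ (succ (succ (succ (succ (succ (succ (succ (succ zero))))))))
type:
  Nat
observation: the first redex contracted is a beta-redex; the normal form is reached in 21 normal-order steps.


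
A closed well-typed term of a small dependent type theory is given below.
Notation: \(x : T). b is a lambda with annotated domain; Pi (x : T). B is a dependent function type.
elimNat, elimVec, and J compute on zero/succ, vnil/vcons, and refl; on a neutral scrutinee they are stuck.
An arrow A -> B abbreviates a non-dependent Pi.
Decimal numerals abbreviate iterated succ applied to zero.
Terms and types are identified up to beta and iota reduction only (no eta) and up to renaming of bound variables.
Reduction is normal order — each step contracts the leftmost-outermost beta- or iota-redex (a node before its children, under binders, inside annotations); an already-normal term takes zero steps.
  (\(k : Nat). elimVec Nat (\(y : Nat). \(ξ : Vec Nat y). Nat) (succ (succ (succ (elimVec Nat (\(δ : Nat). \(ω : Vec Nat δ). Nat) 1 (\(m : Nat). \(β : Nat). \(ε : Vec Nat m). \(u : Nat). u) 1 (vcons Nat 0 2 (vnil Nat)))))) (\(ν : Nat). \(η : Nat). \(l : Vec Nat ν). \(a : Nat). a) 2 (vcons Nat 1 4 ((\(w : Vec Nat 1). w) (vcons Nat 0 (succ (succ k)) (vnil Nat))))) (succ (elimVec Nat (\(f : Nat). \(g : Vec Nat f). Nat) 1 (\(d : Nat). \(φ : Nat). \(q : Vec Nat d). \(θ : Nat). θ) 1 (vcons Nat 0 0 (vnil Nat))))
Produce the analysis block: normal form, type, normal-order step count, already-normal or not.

resulting normal form:
  4
the term's type:
  Nat
normal-order step count: 19
already normal: no
first redex: a beta-redex


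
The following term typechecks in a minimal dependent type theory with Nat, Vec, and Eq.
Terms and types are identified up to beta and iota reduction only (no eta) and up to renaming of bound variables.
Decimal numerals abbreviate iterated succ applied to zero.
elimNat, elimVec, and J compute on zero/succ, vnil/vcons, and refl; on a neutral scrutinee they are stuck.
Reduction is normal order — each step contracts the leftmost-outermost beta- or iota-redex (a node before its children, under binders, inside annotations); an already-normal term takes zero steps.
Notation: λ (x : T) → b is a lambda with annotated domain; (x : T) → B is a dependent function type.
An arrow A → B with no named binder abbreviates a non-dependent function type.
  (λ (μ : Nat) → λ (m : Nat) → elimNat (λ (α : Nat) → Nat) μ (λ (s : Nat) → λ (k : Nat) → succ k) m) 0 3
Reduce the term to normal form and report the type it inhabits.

reduced normal form:
  3
the term's type:
  Nat
observation: normalization takes exactly 12 steps under the normal-order strategy.


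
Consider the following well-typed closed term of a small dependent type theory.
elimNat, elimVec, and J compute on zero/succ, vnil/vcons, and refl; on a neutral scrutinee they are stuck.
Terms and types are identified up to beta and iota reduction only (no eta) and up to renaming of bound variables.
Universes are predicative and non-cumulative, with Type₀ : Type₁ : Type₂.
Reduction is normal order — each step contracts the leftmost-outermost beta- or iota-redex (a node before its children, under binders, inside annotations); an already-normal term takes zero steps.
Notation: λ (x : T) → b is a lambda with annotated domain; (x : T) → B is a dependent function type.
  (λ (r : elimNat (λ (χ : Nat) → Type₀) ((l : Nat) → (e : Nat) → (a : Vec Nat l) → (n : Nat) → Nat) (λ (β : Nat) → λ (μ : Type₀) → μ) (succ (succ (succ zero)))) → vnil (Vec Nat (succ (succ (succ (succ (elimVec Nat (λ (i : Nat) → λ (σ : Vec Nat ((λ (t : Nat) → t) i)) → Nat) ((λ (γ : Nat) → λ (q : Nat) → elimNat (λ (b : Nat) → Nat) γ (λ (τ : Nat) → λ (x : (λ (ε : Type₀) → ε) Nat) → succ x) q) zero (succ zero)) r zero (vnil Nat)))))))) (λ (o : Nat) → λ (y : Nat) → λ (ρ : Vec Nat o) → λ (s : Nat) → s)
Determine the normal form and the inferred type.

normal form:
  vnil (Vec Nat (succ (succ (succ (succ (succ zero))))))
the term's type:
  Vec (Vec Nat (succ (succ (succ (succ (succ zero)))))) zero
observation: reduction starts at a beta-redex, and 8 normal-order steps reach the normal form.


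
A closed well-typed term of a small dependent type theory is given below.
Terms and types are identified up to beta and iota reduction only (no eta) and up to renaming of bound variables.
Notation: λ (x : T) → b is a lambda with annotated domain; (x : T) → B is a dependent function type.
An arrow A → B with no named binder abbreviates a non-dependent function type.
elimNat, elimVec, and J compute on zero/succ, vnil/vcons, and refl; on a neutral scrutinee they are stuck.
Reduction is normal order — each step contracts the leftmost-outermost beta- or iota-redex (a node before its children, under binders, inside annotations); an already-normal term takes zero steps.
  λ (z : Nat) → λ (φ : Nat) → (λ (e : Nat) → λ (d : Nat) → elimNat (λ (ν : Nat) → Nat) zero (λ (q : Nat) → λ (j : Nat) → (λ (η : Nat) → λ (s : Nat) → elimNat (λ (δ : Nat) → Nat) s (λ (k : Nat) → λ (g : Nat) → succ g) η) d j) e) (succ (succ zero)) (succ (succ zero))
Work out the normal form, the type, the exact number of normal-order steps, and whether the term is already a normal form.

resulting normal form:
  λ (z : Nat) → λ (φ : Nat) → succ (succ (succ (succ zero)))
inferred type:
  Nat → Nat → Nat
reduction steps (normal order): 27
term was already normal: no
first contracted redex: a beta-redex


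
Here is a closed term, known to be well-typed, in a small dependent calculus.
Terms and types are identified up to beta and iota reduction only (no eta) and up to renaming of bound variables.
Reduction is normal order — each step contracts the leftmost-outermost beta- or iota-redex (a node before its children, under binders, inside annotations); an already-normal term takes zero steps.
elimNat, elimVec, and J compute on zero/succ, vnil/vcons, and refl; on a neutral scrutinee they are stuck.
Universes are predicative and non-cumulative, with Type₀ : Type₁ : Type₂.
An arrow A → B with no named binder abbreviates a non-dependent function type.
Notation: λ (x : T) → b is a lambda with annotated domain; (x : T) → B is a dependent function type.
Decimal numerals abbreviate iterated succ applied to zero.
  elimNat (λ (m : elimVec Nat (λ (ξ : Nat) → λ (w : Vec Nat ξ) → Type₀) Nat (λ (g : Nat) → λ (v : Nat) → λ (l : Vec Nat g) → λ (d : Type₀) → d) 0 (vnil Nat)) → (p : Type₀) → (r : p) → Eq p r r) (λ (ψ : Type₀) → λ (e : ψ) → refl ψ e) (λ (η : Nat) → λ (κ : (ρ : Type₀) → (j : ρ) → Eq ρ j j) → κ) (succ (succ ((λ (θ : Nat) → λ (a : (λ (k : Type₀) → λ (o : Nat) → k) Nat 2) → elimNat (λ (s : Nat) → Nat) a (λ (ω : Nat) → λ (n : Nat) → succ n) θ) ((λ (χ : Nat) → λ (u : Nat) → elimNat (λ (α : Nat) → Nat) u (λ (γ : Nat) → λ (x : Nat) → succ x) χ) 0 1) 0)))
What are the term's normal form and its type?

resulting normal form:
  λ (m : Type₀) → λ (ξ : m) → refl m ξ
inferred type:
  (m : Type₀) → (ξ : m) → Eq m ξ ξ
observation: the first redex contracted is an elimNat iota-redex; the normal form is reached in 20 normal-order steps.


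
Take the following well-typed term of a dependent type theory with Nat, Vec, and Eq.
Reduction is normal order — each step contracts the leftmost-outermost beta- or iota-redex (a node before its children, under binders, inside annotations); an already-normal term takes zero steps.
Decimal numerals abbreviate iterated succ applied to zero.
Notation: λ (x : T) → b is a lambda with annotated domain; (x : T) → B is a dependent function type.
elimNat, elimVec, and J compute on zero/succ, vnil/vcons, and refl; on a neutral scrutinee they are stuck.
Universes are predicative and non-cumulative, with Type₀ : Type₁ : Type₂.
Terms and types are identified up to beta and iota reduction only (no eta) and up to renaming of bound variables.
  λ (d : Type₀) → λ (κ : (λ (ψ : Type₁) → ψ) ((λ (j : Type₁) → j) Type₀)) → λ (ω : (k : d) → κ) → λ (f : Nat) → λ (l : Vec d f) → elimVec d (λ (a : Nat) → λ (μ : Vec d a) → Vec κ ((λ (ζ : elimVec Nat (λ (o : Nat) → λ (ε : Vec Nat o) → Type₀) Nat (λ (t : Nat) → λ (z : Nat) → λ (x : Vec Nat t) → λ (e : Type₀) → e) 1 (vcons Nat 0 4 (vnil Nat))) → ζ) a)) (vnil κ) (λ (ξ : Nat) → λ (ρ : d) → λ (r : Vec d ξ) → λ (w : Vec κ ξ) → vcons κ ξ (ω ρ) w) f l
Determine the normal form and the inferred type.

normal form:
  λ (d : Type₀) → λ (κ : Type₀) → λ (ψ : (j : d) → κ) → λ (ω : Nat) → λ (k : Vec d ω) → elimVec d (λ (f : Nat) → λ (l : Vec d f) → Vec κ f) (vnil κ) (λ (a : Nat) → λ (μ : d) → λ (ζ : Vec d a) → λ (o : Vec κ a) → vcons κ a (ψ μ) o) ω k
inferred type:
  (d : Type₀) → (κ : Type₀) → (ψ : (j : d) → κ) → (ω : Nat) → (k : Vec d ω) → Vec κ ω
observation: 3 normal-order steps separate the term from its normal form.
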